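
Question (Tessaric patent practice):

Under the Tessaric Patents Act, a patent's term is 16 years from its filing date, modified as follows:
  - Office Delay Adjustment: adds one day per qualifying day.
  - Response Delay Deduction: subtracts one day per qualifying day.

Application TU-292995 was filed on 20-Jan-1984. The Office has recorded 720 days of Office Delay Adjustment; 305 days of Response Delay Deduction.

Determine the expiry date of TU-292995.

March 10, 2001

Base term: filing date + 16 years → 20 January 2000.
Office Delay Adjustment: +720 days → 9 January 2002.
Response Delay Deduction: −305 days → 10 March 2001.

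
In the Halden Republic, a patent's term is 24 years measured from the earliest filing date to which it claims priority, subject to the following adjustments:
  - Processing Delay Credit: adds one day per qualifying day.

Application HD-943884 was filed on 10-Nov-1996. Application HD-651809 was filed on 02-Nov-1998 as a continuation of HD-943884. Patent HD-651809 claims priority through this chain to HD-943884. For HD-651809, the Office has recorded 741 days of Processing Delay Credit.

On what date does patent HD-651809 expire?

Earliest priority filing: 10 November 1996.
Base term: 10 November 1996 + 24 years → 10 November 2020.
Processing Delay Credit: +741 days → 21 November 2022.

November 21, 2022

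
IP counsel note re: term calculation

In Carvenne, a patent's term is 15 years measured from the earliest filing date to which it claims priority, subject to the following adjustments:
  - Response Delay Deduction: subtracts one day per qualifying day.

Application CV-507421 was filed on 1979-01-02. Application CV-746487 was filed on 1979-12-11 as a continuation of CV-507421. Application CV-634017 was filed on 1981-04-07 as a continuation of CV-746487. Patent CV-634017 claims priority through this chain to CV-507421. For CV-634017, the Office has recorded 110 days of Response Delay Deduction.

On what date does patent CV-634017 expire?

Earliest priority filing: 2 January 1979.
Base term: 2 January 1979 + 15 years → 2 January 1994.
Response Delay Deduction: −110 days → 14 September 1993.

September 14, 1993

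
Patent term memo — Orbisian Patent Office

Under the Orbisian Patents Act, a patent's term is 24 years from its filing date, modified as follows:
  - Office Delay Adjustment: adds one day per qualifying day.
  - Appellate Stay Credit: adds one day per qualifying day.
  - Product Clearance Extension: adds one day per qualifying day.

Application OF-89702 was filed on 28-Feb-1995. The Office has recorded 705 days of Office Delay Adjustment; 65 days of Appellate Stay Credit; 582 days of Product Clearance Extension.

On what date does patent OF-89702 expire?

2022-11-11

Base term: filing date + 24 years → 28 February 2019.
Office Delay Adjustment: +705 days → 2 February 2021.
Appellate Stay Credit: +65 days → 8 April 2021.
Product Clearance Extension: +582 days → 11 November 2022.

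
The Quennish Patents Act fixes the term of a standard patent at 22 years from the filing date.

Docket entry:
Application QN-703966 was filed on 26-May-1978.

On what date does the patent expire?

Filing date + 22 years → 26 May 2000.

2000-05-26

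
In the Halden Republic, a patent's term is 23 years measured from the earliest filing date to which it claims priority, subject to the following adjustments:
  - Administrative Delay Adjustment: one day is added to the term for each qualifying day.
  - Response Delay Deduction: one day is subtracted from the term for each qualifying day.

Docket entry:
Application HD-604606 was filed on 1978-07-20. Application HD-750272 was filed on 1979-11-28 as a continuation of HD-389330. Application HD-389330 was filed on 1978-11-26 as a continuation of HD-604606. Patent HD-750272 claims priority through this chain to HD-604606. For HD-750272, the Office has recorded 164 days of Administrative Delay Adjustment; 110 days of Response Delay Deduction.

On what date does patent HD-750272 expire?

2001-09-12

Earliest priority filing: 20 July 1978.
Base term: 20 July 1978 + 23 years → 20 July 2001.
Administrative Delay Adjustment: +164 days → 31 December 2001.
Response Delay Deduction: −110 days → 12 September 2001.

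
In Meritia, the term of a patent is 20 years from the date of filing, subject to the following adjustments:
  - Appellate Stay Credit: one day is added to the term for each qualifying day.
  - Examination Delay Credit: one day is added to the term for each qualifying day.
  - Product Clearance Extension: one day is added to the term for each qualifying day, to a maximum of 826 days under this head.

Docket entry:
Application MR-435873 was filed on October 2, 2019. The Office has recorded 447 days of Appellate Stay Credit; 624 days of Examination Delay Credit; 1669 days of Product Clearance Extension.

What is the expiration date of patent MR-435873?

2044-12-11

Base term: filing date + 20 years → 2 October 2039.
Appellate Stay Credit: +447 days → 22 December 2040.
Examination Delay Credit: +624 days → 7 September 2042.
Product Clearance Extension: 1669 days claimed exceeds the 826-day cap, so +826 days → 11 December 2044.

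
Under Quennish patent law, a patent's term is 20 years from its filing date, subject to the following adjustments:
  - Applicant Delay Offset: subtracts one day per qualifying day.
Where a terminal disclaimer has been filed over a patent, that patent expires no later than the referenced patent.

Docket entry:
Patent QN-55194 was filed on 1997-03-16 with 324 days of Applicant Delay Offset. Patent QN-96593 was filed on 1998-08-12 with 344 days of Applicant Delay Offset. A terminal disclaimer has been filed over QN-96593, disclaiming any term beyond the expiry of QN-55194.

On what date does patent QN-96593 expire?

Natural term of QN-96593:
  Base: filing + 20 years → 12 August 2018.
  Applicant Delay Offset: −344 days → 2 September 2017.
Expiry of referenced patent QN-55194:
  Base: filing + 20 years → 16 March 2017.
  Applicant Delay Offset: −324 days → 26 April 2016.
Terminal disclaimer: QN-96593 expires on the earlier of 2 September 2017 and 26 April 2016.

April 26, 2016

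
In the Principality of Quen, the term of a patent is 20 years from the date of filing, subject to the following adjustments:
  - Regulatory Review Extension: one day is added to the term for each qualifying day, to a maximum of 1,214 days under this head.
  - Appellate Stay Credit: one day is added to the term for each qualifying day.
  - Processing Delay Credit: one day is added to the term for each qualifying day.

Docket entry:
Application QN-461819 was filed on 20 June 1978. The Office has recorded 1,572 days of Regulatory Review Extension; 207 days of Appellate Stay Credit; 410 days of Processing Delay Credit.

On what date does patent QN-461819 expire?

June 25, 2003

Base term: filing date + 20 years → 20 June 1998.
Regulatory Review Extension: 1572 days claimed exceeds the 1214-day cap, so +1214 days → 16 October 2001.
Appellate Stay Credit: +207 days → 11 May 2002.
Processing Delay Credit: +410 days → 25 June 2003.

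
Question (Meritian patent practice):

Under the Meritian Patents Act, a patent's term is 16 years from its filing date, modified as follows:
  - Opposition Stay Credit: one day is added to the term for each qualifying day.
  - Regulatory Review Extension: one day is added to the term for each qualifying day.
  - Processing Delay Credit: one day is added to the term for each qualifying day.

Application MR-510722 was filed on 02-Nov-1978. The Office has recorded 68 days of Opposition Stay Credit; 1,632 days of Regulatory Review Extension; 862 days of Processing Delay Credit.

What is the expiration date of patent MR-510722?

November 7, 2001

Base term: filing date + 16 years → 2 November 1994.
Opposition Stay Credit: +68 days → 9 January 1995.
Regulatory Review Extension: +1632 days → 29 June 1999.
Processing Delay Credit: +862 days → 7 November 2001.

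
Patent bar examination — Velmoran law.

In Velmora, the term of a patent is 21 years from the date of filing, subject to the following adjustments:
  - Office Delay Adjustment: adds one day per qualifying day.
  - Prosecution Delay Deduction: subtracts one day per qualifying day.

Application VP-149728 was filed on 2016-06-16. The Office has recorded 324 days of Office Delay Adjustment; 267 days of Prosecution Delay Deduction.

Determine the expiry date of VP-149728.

Base term: filing date + 21 years → 16 June 2037.
Office Delay Adjustment: +324 days → 6 May 2038.
Prosecution Delay Deduction: −267 days → 12 August 2037.

2037-08-12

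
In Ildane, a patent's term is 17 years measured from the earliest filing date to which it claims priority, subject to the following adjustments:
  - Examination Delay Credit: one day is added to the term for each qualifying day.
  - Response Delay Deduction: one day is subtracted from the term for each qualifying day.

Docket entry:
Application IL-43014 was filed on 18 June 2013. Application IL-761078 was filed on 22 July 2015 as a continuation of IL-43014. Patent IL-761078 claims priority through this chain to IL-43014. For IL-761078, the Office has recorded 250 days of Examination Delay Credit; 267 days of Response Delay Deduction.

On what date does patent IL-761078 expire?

June 1, 2030

Earliest priority filing: 18 June 2013.
Base term: 18 June 2013 + 17 years → 18 June 2030.
Examination Delay Credit: +250 days → 23 February 2031.
Response Delay Deduction: −267 days → 1 June 2030.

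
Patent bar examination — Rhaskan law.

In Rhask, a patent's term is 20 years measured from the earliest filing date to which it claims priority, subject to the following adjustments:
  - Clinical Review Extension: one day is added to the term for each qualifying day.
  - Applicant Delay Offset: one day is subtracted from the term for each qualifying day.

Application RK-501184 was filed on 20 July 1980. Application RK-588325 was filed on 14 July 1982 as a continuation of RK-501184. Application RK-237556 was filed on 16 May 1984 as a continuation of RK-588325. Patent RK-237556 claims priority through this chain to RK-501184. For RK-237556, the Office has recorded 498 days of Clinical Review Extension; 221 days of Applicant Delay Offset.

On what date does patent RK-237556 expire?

2001-04-23

Earliest priority filing: 20 July 1980.
Base term: 20 July 1980 + 20 years → 20 July 2000.
Clinical Review Extension: +498 days → 30 November 2001.
Applicant Delay Offset: −221 days → 23 April 2001.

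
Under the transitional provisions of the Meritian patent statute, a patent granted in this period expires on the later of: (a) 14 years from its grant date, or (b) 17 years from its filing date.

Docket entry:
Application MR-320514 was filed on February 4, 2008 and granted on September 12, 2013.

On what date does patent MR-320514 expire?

September 12, 2027

(a) grant + 14 years → 12 September 2027.
(b) filing + 17 years → 4 February 2025.
Later of the two: 12 September 2027.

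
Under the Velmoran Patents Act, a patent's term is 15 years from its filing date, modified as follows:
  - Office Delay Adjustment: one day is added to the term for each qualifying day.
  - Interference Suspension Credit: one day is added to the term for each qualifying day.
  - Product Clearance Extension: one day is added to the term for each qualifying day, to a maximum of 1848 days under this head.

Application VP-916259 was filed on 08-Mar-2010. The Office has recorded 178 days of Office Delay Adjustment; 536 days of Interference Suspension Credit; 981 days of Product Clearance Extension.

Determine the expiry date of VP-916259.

October 28, 2029

Base term: filing date + 15 years → 8 March 2025.
Office Delay Adjustment: +178 days → 2 September 2025.
Interference Suspension Credit: +536 days → 20 February 2027.
Product Clearance Extension: 981 days (within the 1848-day cap) → +981 days → 28 October 2029.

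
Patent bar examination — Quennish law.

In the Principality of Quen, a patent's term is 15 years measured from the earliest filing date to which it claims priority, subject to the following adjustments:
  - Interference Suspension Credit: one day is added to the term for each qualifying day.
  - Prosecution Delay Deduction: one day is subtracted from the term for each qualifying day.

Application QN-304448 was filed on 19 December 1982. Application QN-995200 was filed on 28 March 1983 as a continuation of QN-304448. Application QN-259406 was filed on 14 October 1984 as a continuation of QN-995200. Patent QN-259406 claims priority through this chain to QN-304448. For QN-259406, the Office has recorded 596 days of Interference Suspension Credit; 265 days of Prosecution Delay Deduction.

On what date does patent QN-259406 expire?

November 15, 1998

Earliest priority filing: 19 December 1982.
Base term: 19 December 1982 + 15 years → 19 December 1997.
Interference Suspension Credit: +596 days → 7 August 1999.
Prosecution Delay Deduction: −265 days → 15 November 1998.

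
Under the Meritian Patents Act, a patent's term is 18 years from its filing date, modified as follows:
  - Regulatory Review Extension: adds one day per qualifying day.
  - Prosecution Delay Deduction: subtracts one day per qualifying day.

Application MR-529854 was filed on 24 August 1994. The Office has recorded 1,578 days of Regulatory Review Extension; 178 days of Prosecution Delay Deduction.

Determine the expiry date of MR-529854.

Base term: filing date + 18 years → 24 August 2012.
Regulatory Review Extension: +1578 days → 19 December 2016.
Prosecution Delay Deduction: −178 days → 24 June 2016.

June 24, 2016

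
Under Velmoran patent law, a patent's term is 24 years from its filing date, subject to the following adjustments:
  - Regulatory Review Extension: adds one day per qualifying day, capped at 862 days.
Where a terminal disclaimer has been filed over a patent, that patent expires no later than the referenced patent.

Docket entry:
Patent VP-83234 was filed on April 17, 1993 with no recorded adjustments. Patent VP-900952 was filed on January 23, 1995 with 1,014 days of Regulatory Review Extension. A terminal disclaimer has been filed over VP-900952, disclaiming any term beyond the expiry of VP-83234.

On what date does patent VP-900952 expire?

2017-04-17

Natural term of VP-900952:
  Base: filing + 24 years → 23 January 2019.
  Regulatory Review Extension: 1014 days claimed exceeds the 862-day cap, so +862 days → 3 June 2021.
Expiry of referenced patent VP-83234:
  Base: filing + 24 years → 17 April 2017.
Terminal disclaimer: VP-900952 expires on the earlier of 3 June 2021 and 17 April 2017.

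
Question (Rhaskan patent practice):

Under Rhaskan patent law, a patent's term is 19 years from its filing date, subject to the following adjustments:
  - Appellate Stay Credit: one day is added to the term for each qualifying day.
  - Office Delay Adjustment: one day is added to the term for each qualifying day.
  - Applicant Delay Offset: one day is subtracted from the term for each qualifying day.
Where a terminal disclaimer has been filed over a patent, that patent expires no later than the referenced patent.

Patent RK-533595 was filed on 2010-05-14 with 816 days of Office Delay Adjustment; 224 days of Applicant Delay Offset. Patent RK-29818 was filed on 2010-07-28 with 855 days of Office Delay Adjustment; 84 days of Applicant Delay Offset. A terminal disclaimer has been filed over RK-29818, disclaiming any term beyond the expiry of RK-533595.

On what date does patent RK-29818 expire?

December 27, 2030

Natural term of RK-29818:
  Base: filing + 19 years → 28 July 2029.
  Office Delay Adjustment: +855 days → 30 November 2031.
  Applicant Delay Offset: −84 days → 7 September 2031.
Expiry of referenced patent RK-533595:
  Base: filing + 19 years → 14 May 2029.
  Office Delay Adjustment: +816 days → 8 August 2031.
  Applicant Delay Offset: −224 days → 27 December 2030.
Terminal disclaimer: RK-29818 expires on the earlier of 7 September 2031 and 27 December 2030.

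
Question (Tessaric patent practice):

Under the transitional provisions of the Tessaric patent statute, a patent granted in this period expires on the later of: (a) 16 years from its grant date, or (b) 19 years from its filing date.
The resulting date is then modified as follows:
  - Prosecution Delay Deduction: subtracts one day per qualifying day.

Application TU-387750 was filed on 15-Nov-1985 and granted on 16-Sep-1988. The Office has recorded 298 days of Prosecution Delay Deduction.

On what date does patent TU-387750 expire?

2004-01-22

(a) grant + 16 years → 16 September 2004.
(b) filing + 19 years → 15 November 2004.
Later of the two: 15 November 2004.
Prosecution Delay Deduction: −298 days → 22 January 2004.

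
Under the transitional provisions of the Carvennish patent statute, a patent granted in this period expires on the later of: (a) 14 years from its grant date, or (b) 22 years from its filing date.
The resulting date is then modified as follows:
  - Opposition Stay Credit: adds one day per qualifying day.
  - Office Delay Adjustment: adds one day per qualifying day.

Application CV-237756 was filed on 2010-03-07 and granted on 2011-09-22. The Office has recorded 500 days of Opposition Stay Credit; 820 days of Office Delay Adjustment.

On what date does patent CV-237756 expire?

(a) grant + 14 years → 22 September 2025.
(b) filing + 22 years → 7 March 2032.
Later of the two: 7 March 2032.
Opposition Stay Credit: +500 days → 20 July 2033.
Office Delay Adjustment: +820 days → 18 October 2035.

October 18, 2035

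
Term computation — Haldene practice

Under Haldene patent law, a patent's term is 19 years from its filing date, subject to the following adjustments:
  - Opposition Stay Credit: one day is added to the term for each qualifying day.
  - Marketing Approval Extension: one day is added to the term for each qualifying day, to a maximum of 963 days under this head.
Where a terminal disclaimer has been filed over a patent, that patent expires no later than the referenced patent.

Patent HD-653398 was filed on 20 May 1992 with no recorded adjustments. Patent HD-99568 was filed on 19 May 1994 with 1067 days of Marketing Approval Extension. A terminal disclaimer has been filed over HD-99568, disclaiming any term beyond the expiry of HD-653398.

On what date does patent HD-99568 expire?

2011-05-20

Natural term of HD-99568:
  Base: filing + 19 years → 19 May 2013.
  Marketing Approval Extension: 1067 days claimed exceeds the 963-day cap, so +963 days → 7 January 2016.
Expiry of referenced patent HD-653398:
  Base: filing + 19 years → 20 May 2011.
Terminal disclaimer: HD-99568 expires on the earlier of 7 January 2016 and 20 May 2011.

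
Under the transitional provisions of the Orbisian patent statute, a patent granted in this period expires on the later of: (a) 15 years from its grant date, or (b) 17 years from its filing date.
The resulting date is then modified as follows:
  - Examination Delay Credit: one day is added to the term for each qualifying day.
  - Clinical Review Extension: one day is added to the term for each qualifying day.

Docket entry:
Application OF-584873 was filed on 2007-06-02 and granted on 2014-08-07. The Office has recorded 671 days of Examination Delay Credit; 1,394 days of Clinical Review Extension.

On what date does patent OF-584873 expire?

(a) grant + 15 years → 7 August 2029.
(b) filing + 17 years → 2 June 2024.
Later of the two: 7 August 2029.
Examination Delay Credit: +671 days → 9 June 2031.
Clinical Review Extension: +1394 days → 3 April 2035.

April 3, 2035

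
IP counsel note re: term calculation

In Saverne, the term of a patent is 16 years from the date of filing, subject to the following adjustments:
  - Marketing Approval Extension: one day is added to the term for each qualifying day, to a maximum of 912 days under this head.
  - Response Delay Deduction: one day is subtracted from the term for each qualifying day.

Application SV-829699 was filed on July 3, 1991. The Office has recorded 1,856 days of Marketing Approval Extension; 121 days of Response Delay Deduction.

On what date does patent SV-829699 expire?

Base term: filing date + 16 years → 3 July 2007.
Marketing Approval Extension: 1856 days claimed exceeds the 912-day cap, so +912 days → 31 December 2009.
Response Delay Deduction: −121 days → 1 September 2009.

2009-09-01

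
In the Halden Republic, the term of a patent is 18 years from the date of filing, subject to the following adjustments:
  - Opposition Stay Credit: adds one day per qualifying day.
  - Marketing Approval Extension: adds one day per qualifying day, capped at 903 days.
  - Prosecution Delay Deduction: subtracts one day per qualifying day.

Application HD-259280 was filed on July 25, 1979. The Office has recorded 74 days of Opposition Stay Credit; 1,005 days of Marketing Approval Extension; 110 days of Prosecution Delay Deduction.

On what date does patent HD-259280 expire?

Base term: filing date + 18 years → 25 July 1997.
Opposition Stay Credit: +74 days → 7 October 1997.
Marketing Approval Extension: 1005 days claimed exceeds the 903-day cap, so +903 days → 28 March 2000.
Prosecution Delay Deduction: −110 days → 9 December 1999.

December 9, 1999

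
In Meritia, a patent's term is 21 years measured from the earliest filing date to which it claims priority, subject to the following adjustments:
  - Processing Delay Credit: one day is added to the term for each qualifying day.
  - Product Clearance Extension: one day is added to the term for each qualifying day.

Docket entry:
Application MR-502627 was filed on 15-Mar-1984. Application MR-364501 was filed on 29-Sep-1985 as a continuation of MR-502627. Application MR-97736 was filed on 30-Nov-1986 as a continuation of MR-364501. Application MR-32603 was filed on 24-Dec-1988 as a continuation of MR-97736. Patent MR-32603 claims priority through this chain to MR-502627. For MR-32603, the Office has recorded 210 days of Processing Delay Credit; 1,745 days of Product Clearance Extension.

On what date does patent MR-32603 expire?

Earliest priority filing: 15 March 1984.
Base term: 15 March 1984 + 21 years → 15 March 2005.
Processing Delay Credit: +210 days → 11 October 2005.
Product Clearance Extension: +1745 days → 22 July 2010.

July 22, 2010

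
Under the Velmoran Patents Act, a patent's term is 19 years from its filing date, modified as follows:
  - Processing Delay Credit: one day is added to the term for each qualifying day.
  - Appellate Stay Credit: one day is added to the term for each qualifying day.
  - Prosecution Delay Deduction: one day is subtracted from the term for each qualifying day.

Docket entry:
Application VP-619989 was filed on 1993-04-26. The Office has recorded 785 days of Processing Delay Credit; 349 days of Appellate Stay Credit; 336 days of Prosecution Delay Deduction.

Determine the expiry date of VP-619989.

Base term: filing date + 19 years → 26 April 2012.
Processing Delay Credit: +785 days → 20 June 2014.
Appellate Stay Credit: +349 days → 4 June 2015.
Prosecution Delay Deduction: −336 days → 3 July 2014.

July 3, 2014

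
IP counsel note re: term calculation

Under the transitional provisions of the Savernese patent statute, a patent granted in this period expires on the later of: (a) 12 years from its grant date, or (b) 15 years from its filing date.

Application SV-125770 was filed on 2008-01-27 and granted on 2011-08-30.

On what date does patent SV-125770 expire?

(a) grant + 12 years → 30 August 2023.
(b) filing + 15 years → 27 January 2023.
Later of the two: 30 August 2023.

August 30, 2023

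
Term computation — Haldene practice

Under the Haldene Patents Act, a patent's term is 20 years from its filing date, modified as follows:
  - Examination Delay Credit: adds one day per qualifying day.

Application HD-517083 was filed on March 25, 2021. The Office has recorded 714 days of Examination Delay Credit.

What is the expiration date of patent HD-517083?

March 9, 2043

Base term: filing date + 20 years → 25 March 2041.
Examination Delay Credit: +714 days → 9 March 2043.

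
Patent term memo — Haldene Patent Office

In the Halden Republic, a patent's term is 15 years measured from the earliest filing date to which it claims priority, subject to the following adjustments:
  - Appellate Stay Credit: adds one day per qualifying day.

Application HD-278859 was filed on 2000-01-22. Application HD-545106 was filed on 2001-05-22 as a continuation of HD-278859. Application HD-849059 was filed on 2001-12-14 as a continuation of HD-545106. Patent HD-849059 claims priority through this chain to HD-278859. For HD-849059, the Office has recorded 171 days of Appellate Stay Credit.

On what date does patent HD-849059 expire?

2015-07-12

Earliest priority filing: 22 January 2000.
Base term: 22 January 2000 + 15 years → 22 January 2015.
Appellate Stay Credit: +171 days → 12 July 2015.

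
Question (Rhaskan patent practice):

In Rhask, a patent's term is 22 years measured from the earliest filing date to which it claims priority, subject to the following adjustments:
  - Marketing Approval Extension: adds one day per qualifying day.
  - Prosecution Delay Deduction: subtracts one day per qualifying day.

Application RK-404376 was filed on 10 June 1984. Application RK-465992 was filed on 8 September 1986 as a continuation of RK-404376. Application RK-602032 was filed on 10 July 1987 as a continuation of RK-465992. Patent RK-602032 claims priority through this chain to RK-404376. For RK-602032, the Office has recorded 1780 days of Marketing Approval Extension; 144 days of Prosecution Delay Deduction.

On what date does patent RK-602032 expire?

2010-12-02

Earliest priority filing: 10 June 1984.
Base term: 10 June 1984 + 22 years → 10 June 2006.
Marketing Approval Extension: +1780 days → 25 April 2011.
Prosecution Delay Deduction: −144 days → 2 December 2010.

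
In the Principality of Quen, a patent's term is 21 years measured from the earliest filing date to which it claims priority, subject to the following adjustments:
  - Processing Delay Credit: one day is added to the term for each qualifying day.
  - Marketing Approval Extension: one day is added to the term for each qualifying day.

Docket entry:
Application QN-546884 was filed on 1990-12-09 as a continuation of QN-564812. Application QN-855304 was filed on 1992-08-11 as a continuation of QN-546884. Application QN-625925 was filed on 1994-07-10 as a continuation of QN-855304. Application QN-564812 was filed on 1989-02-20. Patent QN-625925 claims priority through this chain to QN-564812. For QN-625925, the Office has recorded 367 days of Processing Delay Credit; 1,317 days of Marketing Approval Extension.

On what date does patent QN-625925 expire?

2014-10-01

Earliest priority filing: 20 February 1989.
Base term: 20 February 1989 + 21 years → 20 February 2010.
Processing Delay Credit: +367 days → 22 February 2011.
Marketing Approval Extension: +1317 days → 1 October 2014.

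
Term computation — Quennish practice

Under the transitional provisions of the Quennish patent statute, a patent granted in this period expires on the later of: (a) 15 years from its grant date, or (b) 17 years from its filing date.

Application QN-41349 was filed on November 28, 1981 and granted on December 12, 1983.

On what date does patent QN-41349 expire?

(a) grant + 15 years → 12 December 1998.
(b) filing + 17 years → 28 November 1998.
Later of the two: 12 December 1998.

December 12, 1998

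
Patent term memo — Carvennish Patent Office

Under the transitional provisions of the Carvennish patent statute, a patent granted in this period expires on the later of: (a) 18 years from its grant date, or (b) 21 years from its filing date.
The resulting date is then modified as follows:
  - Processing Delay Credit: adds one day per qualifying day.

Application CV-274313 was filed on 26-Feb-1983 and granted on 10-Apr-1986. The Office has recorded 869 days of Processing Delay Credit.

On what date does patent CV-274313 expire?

August 27, 2006

(a) grant + 18 years → 10 April 2004.
(b) filing + 21 years → 26 February 2004.
Later of the two: 10 April 2004.
Processing Delay Credit: +869 days → 27 August 2006.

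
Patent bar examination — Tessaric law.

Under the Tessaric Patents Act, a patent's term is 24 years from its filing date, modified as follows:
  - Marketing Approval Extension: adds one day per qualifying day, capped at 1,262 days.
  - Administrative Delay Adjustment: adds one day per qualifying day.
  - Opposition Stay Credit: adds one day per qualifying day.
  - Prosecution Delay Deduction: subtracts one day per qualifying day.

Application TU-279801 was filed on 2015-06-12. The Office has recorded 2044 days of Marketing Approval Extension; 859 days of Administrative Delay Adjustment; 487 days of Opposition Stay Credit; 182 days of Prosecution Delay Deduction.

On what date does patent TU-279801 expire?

February 1, 2046

Base term: filing date + 24 years → 12 June 2039.
Marketing Approval Extension: 2044 days claimed exceeds the 1262-day cap, so +1262 days → 25 November 2042.
Administrative Delay Adjustment: +859 days → 2 April 2045.
Opposition Stay Credit: +487 days → 2 August 2046.
Prosecution Delay Deduction: −182 days → 1 February 2046.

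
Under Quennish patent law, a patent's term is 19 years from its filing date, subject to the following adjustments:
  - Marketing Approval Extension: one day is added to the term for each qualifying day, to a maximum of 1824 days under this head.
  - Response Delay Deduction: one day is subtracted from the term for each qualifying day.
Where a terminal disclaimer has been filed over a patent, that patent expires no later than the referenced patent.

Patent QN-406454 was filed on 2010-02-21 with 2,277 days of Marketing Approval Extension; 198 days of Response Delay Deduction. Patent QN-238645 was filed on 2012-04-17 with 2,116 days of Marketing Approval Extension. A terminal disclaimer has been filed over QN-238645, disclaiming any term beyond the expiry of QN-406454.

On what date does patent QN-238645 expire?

Natural term of QN-238645:
  Base: filing + 19 years → 17 April 2031.
  Marketing Approval Extension: 2116 days claimed exceeds the 1824-day cap, so +1824 days → 14 April 2036.
Expiry of referenced patent QN-406454:
  Base: filing + 19 years → 21 February 2029.
  Marketing Approval Extension: 2277 days claimed exceeds the 1824-day cap, so +1824 days → 19 February 2034.
  Response Delay Deduction: −198 days → 5 August 2033.
Terminal disclaimer: QN-238645 expires on the earlier of 14 April 2036 and 5 August 2033.

August 5, 2033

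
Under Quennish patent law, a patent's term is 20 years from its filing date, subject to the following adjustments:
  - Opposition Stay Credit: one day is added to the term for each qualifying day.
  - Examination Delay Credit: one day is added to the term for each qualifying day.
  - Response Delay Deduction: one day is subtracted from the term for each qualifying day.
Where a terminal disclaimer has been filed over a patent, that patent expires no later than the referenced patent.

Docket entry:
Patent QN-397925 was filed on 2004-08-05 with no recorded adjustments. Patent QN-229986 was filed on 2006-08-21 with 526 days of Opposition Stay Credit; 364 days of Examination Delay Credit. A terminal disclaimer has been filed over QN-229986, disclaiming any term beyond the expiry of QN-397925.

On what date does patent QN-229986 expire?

2024-08-05

Natural term of QN-229986:
  Base: filing + 20 years → 21 August 2026.
  Opposition Stay Credit: +526 days → 29 January 2028.
  Examination Delay Credit: +364 days → 27 January 2029.
Expiry of referenced patent QN-397925:
  Base: filing + 20 years → 5 August 2024.
Terminal disclaimer: QN-229986 expires on the earlier of 27 January 2029 and 5 August 2024.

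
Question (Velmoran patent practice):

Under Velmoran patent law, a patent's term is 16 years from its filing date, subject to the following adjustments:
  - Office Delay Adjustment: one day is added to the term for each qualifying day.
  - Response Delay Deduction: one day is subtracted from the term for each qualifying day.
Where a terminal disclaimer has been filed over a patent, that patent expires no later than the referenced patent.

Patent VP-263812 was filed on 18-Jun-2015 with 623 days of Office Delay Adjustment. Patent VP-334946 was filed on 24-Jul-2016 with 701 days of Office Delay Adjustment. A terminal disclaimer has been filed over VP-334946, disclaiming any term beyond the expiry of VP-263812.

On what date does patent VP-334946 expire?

Natural term of VP-334946:
  Base: filing + 16 years → 24 July 2032.
  Office Delay Adjustment: +701 days → 25 June 2034.
Expiry of referenced patent VP-263812:
  Base: filing + 16 years → 18 June 2031.
  Office Delay Adjustment: +623 days → 2 March 2033.
Terminal disclaimer: VP-334946 expires on the earlier of 25 June 2034 and 2 March 2033.

March 2, 2033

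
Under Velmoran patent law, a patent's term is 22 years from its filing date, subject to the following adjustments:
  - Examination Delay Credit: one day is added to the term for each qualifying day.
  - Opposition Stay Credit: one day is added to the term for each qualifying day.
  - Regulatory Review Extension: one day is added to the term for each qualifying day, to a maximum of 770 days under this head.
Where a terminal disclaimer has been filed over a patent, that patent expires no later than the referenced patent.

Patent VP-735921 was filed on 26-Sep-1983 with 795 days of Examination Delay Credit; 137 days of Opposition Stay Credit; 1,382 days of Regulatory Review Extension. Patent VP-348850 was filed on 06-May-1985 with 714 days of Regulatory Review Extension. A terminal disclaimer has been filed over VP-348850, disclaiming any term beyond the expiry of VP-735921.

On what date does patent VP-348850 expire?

April 19, 2009

Natural term of VP-348850:
  Base: filing + 22 years → 6 May 2007.
  Regulatory Review Extension: 714 days (within the 770-day cap) → +714 days → 19 April 2009.
Expiry of referenced patent VP-735921:
  Base: filing + 22 years → 26 September 2005.
  Examination Delay Credit: +795 days → 30 November 2007.
  Opposition Stay Credit: +137 days → 15 April 2008.
  Regulatory Review Extension: 1382 days claimed exceeds the 770-day cap, so +770 days → 25 May 2010.
Terminal disclaimer: VP-348850 expires on the earlier of 19 April 2009 and 25 May 2010.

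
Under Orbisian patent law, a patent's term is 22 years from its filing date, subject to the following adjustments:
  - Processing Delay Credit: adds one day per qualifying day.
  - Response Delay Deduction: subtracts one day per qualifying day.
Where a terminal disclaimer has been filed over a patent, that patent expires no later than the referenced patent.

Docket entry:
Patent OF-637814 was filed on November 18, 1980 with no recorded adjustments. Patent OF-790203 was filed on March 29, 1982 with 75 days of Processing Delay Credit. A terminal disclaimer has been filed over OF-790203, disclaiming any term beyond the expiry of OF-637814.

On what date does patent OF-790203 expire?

November 18, 2002

Natural term of OF-790203:
  Base: filing + 22 years → 29 March 2004.
  Processing Delay Credit: +75 days → 12 June 2004.
Expiry of referenced patent OF-637814:
  Base: filing + 22 years → 18 November 2002.
Terminal disclaimer: OF-790203 expires on the earlier of 12 June 2004 and 18 November 2002.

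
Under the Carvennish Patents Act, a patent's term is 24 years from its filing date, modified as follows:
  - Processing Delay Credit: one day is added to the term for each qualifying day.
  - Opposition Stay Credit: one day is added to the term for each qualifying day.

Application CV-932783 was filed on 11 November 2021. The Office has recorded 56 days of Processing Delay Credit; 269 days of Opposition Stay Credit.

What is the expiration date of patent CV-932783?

Base term: filing date + 24 years → 11 November 2045.
Processing Delay Credit: +56 days → 6 January 2046.
Opposition Stay Credit: +269 days → 2 October 2046.

2046-10-02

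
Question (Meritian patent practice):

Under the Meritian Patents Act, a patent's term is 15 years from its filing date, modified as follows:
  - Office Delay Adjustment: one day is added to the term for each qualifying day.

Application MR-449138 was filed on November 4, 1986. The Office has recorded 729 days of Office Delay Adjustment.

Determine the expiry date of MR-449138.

Base term: filing date + 15 years → 4 November 2001.
Office Delay Adjustment: +729 days → 3 November 2003.

November 3, 2003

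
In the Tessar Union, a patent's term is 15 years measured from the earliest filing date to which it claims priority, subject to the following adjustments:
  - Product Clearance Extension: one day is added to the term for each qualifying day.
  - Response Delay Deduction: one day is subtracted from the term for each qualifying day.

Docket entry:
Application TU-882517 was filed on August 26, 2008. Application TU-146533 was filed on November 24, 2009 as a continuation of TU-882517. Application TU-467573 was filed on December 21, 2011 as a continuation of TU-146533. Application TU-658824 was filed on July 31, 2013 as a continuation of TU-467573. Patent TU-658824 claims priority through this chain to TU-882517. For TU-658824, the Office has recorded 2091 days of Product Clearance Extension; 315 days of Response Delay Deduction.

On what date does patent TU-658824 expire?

2028-07-06

Earliest priority filing: 26 August 2008.
Base term: 26 August 2008 + 15 years → 26 August 2023.
Product Clearance Extension: +2091 days → 17 May 2029.
Response Delay Deduction: −315 days → 6 July 2028.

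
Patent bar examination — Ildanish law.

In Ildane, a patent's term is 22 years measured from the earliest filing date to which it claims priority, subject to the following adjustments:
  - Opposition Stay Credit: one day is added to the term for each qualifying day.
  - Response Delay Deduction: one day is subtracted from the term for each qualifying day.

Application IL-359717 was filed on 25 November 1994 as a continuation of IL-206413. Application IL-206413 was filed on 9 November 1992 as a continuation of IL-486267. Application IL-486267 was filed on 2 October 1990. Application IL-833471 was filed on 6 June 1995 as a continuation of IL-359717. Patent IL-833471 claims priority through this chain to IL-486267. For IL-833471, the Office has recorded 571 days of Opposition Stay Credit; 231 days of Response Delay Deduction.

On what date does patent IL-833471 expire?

September 7, 2013

Earliest priority filing: 2 October 1990.
Base term: 2 October 1990 + 22 years → 2 October 2012.
Opposition Stay Credit: +571 days → 26 April 2014.
Response Delay Deduction: −231 days → 7 September 2013.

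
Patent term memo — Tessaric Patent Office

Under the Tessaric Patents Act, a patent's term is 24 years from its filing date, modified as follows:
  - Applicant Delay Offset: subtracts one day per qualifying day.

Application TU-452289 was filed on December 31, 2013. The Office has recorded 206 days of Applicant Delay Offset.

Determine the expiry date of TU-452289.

June 8, 2037

Base term: filing date + 24 years → 31 December 2037.
Applicant Delay Offset: −206 days → 8 June 2037.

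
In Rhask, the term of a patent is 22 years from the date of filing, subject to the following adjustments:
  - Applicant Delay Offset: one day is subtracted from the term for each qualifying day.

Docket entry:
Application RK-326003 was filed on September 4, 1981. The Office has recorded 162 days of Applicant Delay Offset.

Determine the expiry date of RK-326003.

Base term: filing date + 22 years → 4 September 2003.
Applicant Delay Offset: −162 days → 26 March 2003.

2003-03-26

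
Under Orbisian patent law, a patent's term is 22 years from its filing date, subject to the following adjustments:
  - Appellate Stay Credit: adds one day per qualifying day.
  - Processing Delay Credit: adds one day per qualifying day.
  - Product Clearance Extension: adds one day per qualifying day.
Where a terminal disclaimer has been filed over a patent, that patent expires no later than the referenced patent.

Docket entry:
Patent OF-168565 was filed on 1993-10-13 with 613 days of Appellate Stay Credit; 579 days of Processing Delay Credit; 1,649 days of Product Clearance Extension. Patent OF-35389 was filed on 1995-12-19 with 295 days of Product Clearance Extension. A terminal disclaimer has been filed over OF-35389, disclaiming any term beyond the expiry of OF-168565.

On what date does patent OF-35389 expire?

October 10, 2018

Natural term of OF-35389:
  Base: filing + 22 years → 19 December 2017.
  Product Clearance Extension: +295 days → 10 October 2018.
Expiry of referenced patent OF-168565:
  Base: filing + 22 years → 13 October 2015.
  Appellate Stay Credit: +613 days → 17 June 2017.
  Processing Delay Credit: +579 days → 17 January 2019.
  Product Clearance Extension: +1649 days → 24 July 2023.
Terminal disclaimer: OF-35389 expires on the earlier of 10 October 2018 and 24 July 2023.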